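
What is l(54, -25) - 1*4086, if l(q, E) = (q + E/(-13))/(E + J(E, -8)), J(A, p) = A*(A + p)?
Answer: -42493673/10400 ≈ -4085.9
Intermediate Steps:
l(q, E) = (q - E/13)/(E + E*(-8 + E)) (l(q, E) = (q + E/(-13))/(E + E*(E - 8)) = (q + E*(-1/13))/(E + E*(-8 + E)) = (q - E/13)/(E + E*(-8 + E)))
l(54, -25) - 1*4086 = (54 - 1/13*(-25))/((-25)*(-7 - 25)) - 1*4086 = -1/25*(54 + 25/13)/(-32) - 4086 = -1/25*(-1/32)*727/13 - 4086 = 727/10400 - 4086 = -42493673/10400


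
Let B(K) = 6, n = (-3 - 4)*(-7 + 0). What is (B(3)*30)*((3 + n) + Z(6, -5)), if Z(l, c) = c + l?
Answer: 9540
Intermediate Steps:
n = 49 (n = -7*(-7) = 49)
(B(3)*30)*((3 + n) + Z(6, -5)) = (6*30)*((3 + 49) + (-5 + 6)) = 180*(52 + 1) = 180*53 = 9540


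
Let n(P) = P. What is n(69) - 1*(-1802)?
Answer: 1871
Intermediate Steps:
n(69) - 1*(-1802) = 69 - 1*(-1802) = 69 + 1802 = 1871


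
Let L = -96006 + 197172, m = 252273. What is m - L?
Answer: 151107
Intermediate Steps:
L = 101166
m - L = 252273 - 1*101166 = 252273 - 101166 = 151107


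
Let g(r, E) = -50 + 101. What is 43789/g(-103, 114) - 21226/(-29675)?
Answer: 1300521101/1513425 ≈ 859.32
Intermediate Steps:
g(r, E) = 51
43789/g(-103, 114) - 21226/(-29675) = 43789/51 - 21226/(-29675) = 43789*(1/51) - 21226*(-1/29675) = 43789/51 + 21226/29675 = 1300521101/1513425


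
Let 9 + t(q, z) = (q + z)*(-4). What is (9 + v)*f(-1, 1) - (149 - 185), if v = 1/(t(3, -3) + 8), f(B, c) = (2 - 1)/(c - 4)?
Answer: 100/3 ≈ 33.333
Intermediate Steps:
f(B, c) = 1/(-4 + c)
t(q, z) = -9 - 4*q - 4*z (t(q, z) = -9 + (q + z)*(-4) = -9 + (-4*q - 4*z) = -9 - 4*q - 4*z)
v = -1 (v = 1/((-9 - 4*3 - 4*(-3)) + 8) = 1/((-9 - 12 + 12) + 8) = 1/(-9 + 8) = 1/(-1) = -1)
(9 + v)*f(-1, 1) - (149 - 185) = (9 - 1)/(-4 + 1) - (149 - 185) = 8/(-3) - 1*(-36) = 8*(-1/3) + 36 = -8/3 + 36 = 100/3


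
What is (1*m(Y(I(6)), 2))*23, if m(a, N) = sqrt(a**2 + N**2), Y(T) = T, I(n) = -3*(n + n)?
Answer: 230*sqrt(13) ≈ 829.28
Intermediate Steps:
I(n) = -6*n
m(a, N) = sqrt(N**2 + a**2)
(1*m(Y(I(6)), 2))*23 = (1*sqrt(2**2 + (-6*6)**2))*23 = (1*sqrt(4 + (-36)**2))*23 = (1*sqrt(4 + 1296))*23 = (1*sqrt(1300))*23 = (1*(10*sqrt(13)))*23 = (10*sqrt(13))*23 = 230*sqrt(13)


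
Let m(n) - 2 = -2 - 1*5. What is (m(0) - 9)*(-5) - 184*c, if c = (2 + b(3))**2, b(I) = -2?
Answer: 70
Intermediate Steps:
m(n) = -5 (m(n) = 2 + (-2 - 1*5) = 2 + (-2 - 5) = 2 - 7 = -5)
c = 0 (c = (2 - 2)**2 = 0**2 = 0)
(m(0) - 9)*(-5) - 184*c = (-5 - 9)*(-5) - 184*0 = -14*(-5) + 0 = 70 + 0 = 70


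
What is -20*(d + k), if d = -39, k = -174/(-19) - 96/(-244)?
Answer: 682620/1159 ≈ 588.97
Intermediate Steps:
k = 11070/1159 (k = -174*(-1/19) - 96*(-1/244) = 174/19 + 24/61 = 11070/1159 ≈ 9.5513)
-20*(d + k) = -20*(-39 + 11070/1159) = -20*(-34131/1159) = 682620/1159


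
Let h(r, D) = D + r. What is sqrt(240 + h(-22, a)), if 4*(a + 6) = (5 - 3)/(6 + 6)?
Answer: sqrt(30534)/12 ≈ 14.562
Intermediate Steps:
a = -143/24 (a = -6 + ((5 - 3)/(6 + 6))/4 = -6 + (2/12)/4 = -6 + (2*(1/12))/4 = -6 + (1/4)*(1/6) = -6 + 1/24 = -143/24 ≈ -5.9583)
sqrt(240 + h(-22, a)) = sqrt(240 + (-143/24 - 22)) = sqrt(240 - 671/24) = sqrt(5089/24) = sqrt(30534)/12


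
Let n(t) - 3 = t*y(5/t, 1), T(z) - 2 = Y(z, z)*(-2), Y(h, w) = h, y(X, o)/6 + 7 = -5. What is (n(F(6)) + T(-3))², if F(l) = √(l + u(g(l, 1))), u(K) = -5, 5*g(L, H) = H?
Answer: 3721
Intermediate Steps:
y(X, o) = -72 (y(X, o) = -42 + 6*(-5) = -42 - 30 = -72)
g(L, H) = H/5
F(l) = √(-5 + l) (F(l) = √(l - 5) = √(-5 + l))
T(z) = 2 - 2*z (T(z) = 2 + z*(-2) = 2 - 2*z)
n(t) = 3 - 72*t (n(t) = 3 + t*(-72) = 3 - 72*t)
(n(F(6)) + T(-3))² = ((3 - 72*√(-5 + 6)) + (2 - 2*(-3)))² = ((3 - 72*√1) + (2 + 6))² = ((3 - 72*1) + 8)² = ((3 - 72) + 8)² = (-69 + 8)² = (-61)² = 3721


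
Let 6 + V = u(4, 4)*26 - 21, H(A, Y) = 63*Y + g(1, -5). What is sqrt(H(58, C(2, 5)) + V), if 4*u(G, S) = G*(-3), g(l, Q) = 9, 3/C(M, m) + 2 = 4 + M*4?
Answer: I*sqrt(7710)/10 ≈ 8.7807*I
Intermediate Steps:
C(M, m) = 3/(2 + 4*M) (C(M, m) = 3/(-2 + (4 + M*4)) = 3/(-2 + (4 + 4*M)) = 3/(2 + 4*M))
H(A, Y) = 9 + 63*Y (H(A, Y) = 63*Y + 9 = 9 + 63*Y)
u(G, S) = -3*G/4 (u(G, S) = (G*(-3))/4 = (-3*G)/4 = -3*G/4)
V = -105 (V = -6 + (-3/4*4*26 - 21) = -6 + (-3*26 - 21) = -6 + (-78 - 21) = -6 - 99 = -105)
sqrt(H(58, C(2, 5)) + V) = sqrt((9 + 63*(3/(2*(1 + 2*2)))) - 105) = sqrt((9 + 63*(3/(2*(1 + 4)))) - 105) = sqrt((9 + 63*((3/2)/5)) - 105) = sqrt((9 + 63*((3/2)*(1/5))) - 105) = sqrt((9 + 63*(3/10)) - 105) = sqrt((9 + 189/10) - 105) = sqrt(279/10 - 105) = sqrt(-771/10) = I*sqrt(7710)/10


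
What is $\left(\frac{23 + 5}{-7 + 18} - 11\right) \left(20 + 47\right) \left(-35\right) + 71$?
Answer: $\frac{218866}{11} \approx 19897.0$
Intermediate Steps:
$\left(\frac{23 + 5}{-7 + 18} - 11\right) \left(20 + 47\right) \left(-35\right) + 71 = \left(\frac{28}{11} - 11\right) 67 \left(-35\right) + 71 = \left(- \frac{93}{11}\right) 67 \left(-35\right) + 71 = \left(- \frac{6231}{11}\right) \left(-35\right) + 71 = \frac{218085}{11} + 71 = \frac{218866}{11}$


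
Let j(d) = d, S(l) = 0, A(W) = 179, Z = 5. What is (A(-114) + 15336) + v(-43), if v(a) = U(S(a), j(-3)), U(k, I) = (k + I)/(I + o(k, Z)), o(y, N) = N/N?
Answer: 31033/2 ≈ 15517.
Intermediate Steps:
o(y, N) = 1
U(k, I) = (I + k)/(1 + I) (U(k, I) = (k + I)/(I + 1) = (I + k)/(1 + I))
v(a) = 3/2 (v(a) = (-3 + 0)/(1 - 3) = -3/(-2) = -1/2*(-3) = 3/2)
(A(-114) + 15336) + v(-43) = (179 + 15336) + 3/2 = 15515 + 3/2 = 31033/2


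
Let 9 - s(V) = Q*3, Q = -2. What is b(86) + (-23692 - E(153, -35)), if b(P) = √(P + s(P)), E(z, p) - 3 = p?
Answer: -23660 + √101 ≈ -23650.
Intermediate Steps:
E(z, p) = 3 + p
s(V) = 15 (s(V) = 9 - (-2)*3 = 9 - 1*(-6) = 9 + 6 = 15)
b(P) = √(15 + P) (b(P) = √(P + 15) = √(15 + P))
b(86) + (-23692 - E(153, -35)) = √(15 + 86) + (-23692 - (3 - 35)) = √101 + (-23692 - 1*(-32)) = √101 + (-23692 + 32) = √101 - 23660 = -23660 + √101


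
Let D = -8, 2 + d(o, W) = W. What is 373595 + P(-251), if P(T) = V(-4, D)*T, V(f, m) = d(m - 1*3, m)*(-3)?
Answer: 366065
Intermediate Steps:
d(o, W) = -2 + W
V(f, m) = 6 - 3*m (V(f, m) = (-2 + m)*(-3) = 6 - 3*m)
P(T) = 30*T (P(T) = (6 - 3*(-8))*T = (6 + 24)*T = 30*T)
373595 + P(-251) = 373595 + 30*(-251) = 373595 - 7530 = 366065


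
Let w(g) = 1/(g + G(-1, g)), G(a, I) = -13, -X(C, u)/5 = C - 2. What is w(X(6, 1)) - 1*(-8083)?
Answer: 266738/33 ≈ 8083.0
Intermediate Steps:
X(C, u) = 10 - 5*C (X(C, u) = -5*(C - 2) = -5*(-2 + C) = 10 - 5*C)
w(g) = 1/(-13 + g) (w(g) = 1/(g - 13) = 1/(-13 + g))
w(X(6, 1)) - 1*(-8083) = 1/(-13 + (10 - 5*6)) - 1*(-8083) = 1/(-13 + (10 - 30)) + 8083 = 1/(-13 - 20) + 8083 = 1/(-33) + 8083 = -1/33 + 8083 = 266738/33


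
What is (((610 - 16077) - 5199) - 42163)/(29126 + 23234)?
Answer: -62829/52360 ≈ -1.1999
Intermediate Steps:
(((610 - 16077) - 5199) - 42163)/(29126 + 23234) = ((-15467 - 5199) - 42163)/52360 = (-20666 - 42163)*(1/52360) = -62829*1/52360 = -62829/52360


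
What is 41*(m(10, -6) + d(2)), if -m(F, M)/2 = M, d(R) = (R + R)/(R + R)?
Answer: 533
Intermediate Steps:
d(R) = 1 (d(R) = (2*R)/((2*R)) = (2*R)*(1/(2*R)) = 1)
m(F, M) = -2*M
41*(m(10, -6) + d(2)) = 41*(-2*(-6) + 1) = 41*(12 + 1) = 41*13 = 533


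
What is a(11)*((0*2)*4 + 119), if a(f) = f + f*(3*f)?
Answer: 44506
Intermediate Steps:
a(f) = f + 3*f²
a(11)*((0*2)*4 + 119) = (11*(1 + 3*11))*((0*2)*4 + 119) = (11*(1 + 33))*(0*4 + 119) = (11*34)*(0 + 119) = 374*119 = 44506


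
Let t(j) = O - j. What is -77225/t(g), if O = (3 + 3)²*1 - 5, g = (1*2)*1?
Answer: -77225/29 ≈ -2662.9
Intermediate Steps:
g = 2 (g = 2*1 = 2)
O = 31 (O = 6²*1 - 5 = 36*1 - 5 = 36 - 5 = 31)
t(j) = 31 - j
-77225/t(g) = -77225/(31 - 1*2) = -77225/(31 - 2) = -77225/29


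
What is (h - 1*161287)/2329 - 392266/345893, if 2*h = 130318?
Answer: -34163589818/805584797 ≈ -42.408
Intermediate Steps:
h = 65159 (h = (1/2)*130318 = 65159)
(h - 1*161287)/2329 - 392266/345893 = (65159 - 1*161287)/2329 - 392266/345893 = (65159 - 161287)*(1/2329) - 392266/345893 = -96128*1/2329 - 1*392266/345893 = -96128/2329 - 392266/345893 = -34163589818/805584797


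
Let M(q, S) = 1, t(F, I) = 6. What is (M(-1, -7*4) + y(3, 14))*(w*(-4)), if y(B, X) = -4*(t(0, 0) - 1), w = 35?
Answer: 2660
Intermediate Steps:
y(B, X) = -20 (y(B, X) = -4*(6 - 1) = -4*5 = -20)
(M(-1, -7*4) + y(3, 14))*(w*(-4)) = (1 - 20)*(35*(-4)) = -19*(-140) = 2660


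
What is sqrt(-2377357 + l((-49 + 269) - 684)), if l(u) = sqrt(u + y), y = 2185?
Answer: sqrt(-2377357 + sqrt(1721)) ≈ 1541.9*I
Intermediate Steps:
l(u) = sqrt(2185 + u) (l(u) = sqrt(u + 2185) = sqrt(2185 + u))
sqrt(-2377357 + l((-49 + 269) - 684)) = sqrt(-2377357 + sqrt(2185 + ((-49 + 269) - 684))) = sqrt(-2377357 + sqrt(2185 + (220 - 684))) = sqrt(-2377357 + sqrt(2185 - 464)) = sqrt(-2377357 + sqrt(1721))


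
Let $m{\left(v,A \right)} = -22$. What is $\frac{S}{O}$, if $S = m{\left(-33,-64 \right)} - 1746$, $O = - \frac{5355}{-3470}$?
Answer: $- \frac{72176}{63} \approx -1145.7$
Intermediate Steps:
$O = \frac{1071}{694}$ ($O = \left(-5355\right) \left(- \frac{1}{3470}\right) = \frac{1071}{694} \approx 1.5432$)
$S = -1768$ ($S = -22 - 1746 = -1768$)
$\frac{S}{O} = - \frac{1768}{\frac{1071}{694}} = \left(-1768\right) \frac{694}{1071} = - \frac{72176}{63}$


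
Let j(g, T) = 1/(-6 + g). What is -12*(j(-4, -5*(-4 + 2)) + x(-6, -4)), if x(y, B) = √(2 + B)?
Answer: 6/5 - 12*I*√2 ≈ 1.2 - 16.971*I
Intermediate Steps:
-12*(j(-4, -5*(-4 + 2)) + x(-6, -4)) = -12*(1/(-6 - 4) + √(2 - 4)) = -12*(1/(-10) + √(-2)) = -12*(-⅒ + I*√2) = 6/5 - 12*I*√2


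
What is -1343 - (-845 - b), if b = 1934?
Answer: 1436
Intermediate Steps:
-1343 - (-845 - b) = -1343 - (-845 - 1*1934) = -1343 - (-845 - 1934) = -1343 - 1*(-2779) = -1343 + 2779 = 1436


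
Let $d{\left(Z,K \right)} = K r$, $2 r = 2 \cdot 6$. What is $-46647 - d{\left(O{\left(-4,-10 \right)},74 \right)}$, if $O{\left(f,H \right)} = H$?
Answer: $-47091$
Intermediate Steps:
$r = 6$ ($r = \frac{2 \cdot 6}{2} = \frac{1}{2} \cdot 12 = 6$)
$d{\left(Z,K \right)} = 6 K$ ($d{\left(Z,K \right)} = K 6 = 6 K$)
$-46647 - d{\left(O{\left(-4,-10 \right)},74 \right)} = -46647 - 6 \cdot 74 = -46647 - 444 = -47091$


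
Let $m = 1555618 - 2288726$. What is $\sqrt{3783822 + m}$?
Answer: $\sqrt{3050714} \approx 1746.6$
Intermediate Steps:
$m = -733108$ ($m = 1555618 - 2288726 = -733108$)
$\sqrt{3783822 + m} = \sqrt{3783822 - 733108} = \sqrt{3050714}$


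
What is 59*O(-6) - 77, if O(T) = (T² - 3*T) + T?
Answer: 2755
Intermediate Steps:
O(T) = T² - 2*T
59*O(-6) - 77 = 59*(-6*(-2 - 6)) - 77 = 59*(-6*(-8)) - 77 = 59*48 - 77 = 2832 - 77 = 2755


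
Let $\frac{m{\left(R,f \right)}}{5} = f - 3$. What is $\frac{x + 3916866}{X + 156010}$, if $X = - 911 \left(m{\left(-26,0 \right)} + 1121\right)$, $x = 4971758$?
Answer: $- \frac{2222156}{212889} \approx -10.438$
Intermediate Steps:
$m{\left(R,f \right)} = -15 + 5 f$ ($m{\left(R,f \right)} = 5 \left(f - 3\right) = 5 \left(-3 + f\right) = -15 + 5 f$)
$X = -1007566$ ($X = - 911 \left(\left(-15 + 5 \cdot 0\right) + 1121\right) = - 911 \left(\left(-15 + 0\right) + 1121\right) = - 911 \left(-15 + 1121\right) = \left(-911\right) 1106 = -1007566$)
$\frac{x + 3916866}{X + 156010} = \frac{4971758 + 3916866}{-1007566 + 156010} = \frac{8888624}{-851556} = 8888624 \left(- \frac{1}{851556}\right) = - \frac{2222156}{212889}$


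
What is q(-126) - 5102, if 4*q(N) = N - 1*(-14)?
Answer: -5130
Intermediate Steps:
q(N) = 7/2 + N/4 (q(N) = (N - 1*(-14))/4 = (N + 14)/4 = (14 + N)/4 = 7/2 + N/4)
q(-126) - 5102 = (7/2 + (1/4)*(-126)) - 5102 = (7/2 - 63/2) - 5102 = -28 - 5102 = -5130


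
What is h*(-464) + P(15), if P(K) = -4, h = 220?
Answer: -102084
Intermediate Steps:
h*(-464) + P(15) = 220*(-464) - 4 = -102080 - 4 = -102084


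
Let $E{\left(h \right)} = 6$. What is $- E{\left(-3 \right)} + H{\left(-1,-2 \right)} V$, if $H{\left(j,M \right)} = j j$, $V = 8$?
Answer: $2$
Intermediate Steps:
$H{\left(j,M \right)} = j^{2}$
$- E{\left(-3 \right)} + H{\left(-1,-2 \right)} V = \left(-1\right) 6 + \left(-1\right)^{2} \cdot 8 = -6 + 1 \cdot 8 = -6 + 8 = 2$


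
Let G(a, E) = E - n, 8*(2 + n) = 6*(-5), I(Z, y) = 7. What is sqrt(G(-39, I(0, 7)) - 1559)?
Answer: I*sqrt(6185)/2 ≈ 39.322*I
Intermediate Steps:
n = -23/4 (n = -2 + (6*(-5))/8 = -2 + (1/8)*(-30) = -2 - 15/4 = -23/4 ≈ -5.7500)
G(a, E) = 23/4 + E (G(a, E) = E - 1*(-23/4) = E + 23/4 = 23/4 + E)
sqrt(G(-39, I(0, 7)) - 1559) = sqrt((23/4 + 7) - 1559) = sqrt(51/4 - 1559) = sqrt(-6185/4) = I*sqrt(6185)/2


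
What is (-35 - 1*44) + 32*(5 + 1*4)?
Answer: 209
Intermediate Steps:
(-35 - 1*44) + 32*(5 + 1*4) = (-35 - 44) + 32*(5 + 4) = -79 + 32*9 = -79 + 288 = 209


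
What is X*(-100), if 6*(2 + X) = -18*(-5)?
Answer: -1300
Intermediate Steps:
X = 13 (X = -2 + (-18*(-5))/6 = -2 + (1/6)*90 = -2 + 15 = 13)
X*(-100) = 13*(-100) = -1300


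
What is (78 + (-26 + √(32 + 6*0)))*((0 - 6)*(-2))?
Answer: 624 + 48*√2 ≈ 691.88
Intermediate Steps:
(78 + (-26 + √(32 + 6*0)))*((0 - 6)*(-2)) = (78 + (-26 + √(32 + 0)))*(-6*(-2)) = (78 + (-26 + √32))*12 = (78 + (-26 + 4*√2))*12 = (52 + 4*√2)*12 = 624 + 48*√2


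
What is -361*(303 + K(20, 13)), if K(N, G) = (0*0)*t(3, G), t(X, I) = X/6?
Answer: -109383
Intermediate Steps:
t(X, I) = X/6 (t(X, I) = X*(1/6) = X/6)
K(N, G) = 0 (K(N, G) = (0*0)*((1/6)*3) = 0*(1/2) = 0)
-361*(303 + K(20, 13)) = -361*(303 + 0) = -361*303 = -109383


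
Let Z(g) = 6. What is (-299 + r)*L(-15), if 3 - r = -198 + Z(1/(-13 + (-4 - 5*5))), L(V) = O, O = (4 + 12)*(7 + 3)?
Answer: -16640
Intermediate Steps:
O = 160 (O = 16*10 = 160)
L(V) = 160
r = 195 (r = 3 - (-198 + 6) = 3 - 1*(-192) = 3 + 192 = 195)
(-299 + r)*L(-15) = (-299 + 195)*160 = -104*160 = -16640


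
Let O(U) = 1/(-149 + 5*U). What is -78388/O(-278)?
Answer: 120639132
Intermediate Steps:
-78388/O(-278) = -78388/(1/(-149 + 5*(-278))) = -78388/(1/(-149 - 1390)) = -78388/(1/(-1539)) = -78388/(-1/1539) = -78388*(-1539) = 120639132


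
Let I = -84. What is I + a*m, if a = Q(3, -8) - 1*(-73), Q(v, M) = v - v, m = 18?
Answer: 1230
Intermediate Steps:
Q(v, M) = 0
a = 73 (a = 0 - 1*(-73) = 0 + 73 = 73)
I + a*m = -84 + 73*18 = -84 + 1314 = 1230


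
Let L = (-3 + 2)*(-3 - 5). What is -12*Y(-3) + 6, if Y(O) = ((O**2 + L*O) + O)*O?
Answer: -642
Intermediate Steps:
L = 8 (L = -1*(-8) = 8)
Y(O) = O*(O**2 + 9*O) (Y(O) = ((O**2 + 8*O) + O)*O = (O**2 + 9*O)*O = O*(O**2 + 9*O))
-12*Y(-3) + 6 = -12*(-3)**2*(9 - 3) + 6 = -108*6 + 6 = -12*54 + 6 = -648 + 6 = -642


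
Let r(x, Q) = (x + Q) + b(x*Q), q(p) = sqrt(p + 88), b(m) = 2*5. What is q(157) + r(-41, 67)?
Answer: 36 + 7*sqrt(5) ≈ 51.652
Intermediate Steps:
b(m) = 10
q(p) = sqrt(88 + p)
r(x, Q) = 10 + Q + x (r(x, Q) = (x + Q) + 10 = (Q + x) + 10 = 10 + Q + x)
q(157) + r(-41, 67) = sqrt(88 + 157) + (10 + 67 - 41) = sqrt(245) + 36 = 7*sqrt(5) + 36 = 36 + 7*sqrt(5)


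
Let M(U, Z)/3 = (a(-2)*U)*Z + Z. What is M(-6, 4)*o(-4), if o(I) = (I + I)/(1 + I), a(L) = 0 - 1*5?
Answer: 992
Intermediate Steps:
a(L) = -5 (a(L) = 0 - 5 = -5)
o(I) = 2*I/(1 + I) (o(I) = (2*I)/(1 + I) = 2*I/(1 + I))
M(U, Z) = 3*Z - 15*U*Z (M(U, Z) = 3*((-5*U)*Z + Z) = 3*(-5*U*Z + Z) = 3*(Z - 5*U*Z) = 3*Z - 15*U*Z)
M(-6, 4)*o(-4) = (3*4*(1 - 5*(-6)))*(2*(-4)/(1 - 4)) = (3*4*(1 + 30))*(2*(-4)/(-3)) = (3*4*31)*(2*(-4)*(-1/3)) = 372*(8/3) = 992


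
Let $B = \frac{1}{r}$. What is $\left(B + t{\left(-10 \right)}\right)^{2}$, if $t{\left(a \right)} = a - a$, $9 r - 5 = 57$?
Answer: $\frac{81}{3844} \approx 0.021072$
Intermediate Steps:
$r = \frac{62}{9}$ ($r = \frac{5}{9} + \frac{1}{9} \cdot 57 = \frac{5}{9} + \frac{19}{3} = \frac{62}{9} \approx 6.8889$)
$t{\left(a \right)} = 0$
$B = \frac{9}{62}$ ($B = \frac{1}{\frac{62}{9}} = \frac{9}{62} \approx 0.14516$)
$\left(B + t{\left(-10 \right)}\right)^{2} = \left(\frac{9}{62} + 0\right)^{2} = \left(\frac{9}{62}\right)^{2} = \frac{81}{3844}$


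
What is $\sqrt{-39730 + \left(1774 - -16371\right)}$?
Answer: $i \sqrt{21585} \approx 146.92 i$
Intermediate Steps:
$\sqrt{-39730 + \left(1774 - -16371\right)} = \sqrt{-39730 + \left(1774 + 16371\right)} = \sqrt{-39730 + 18145} = \sqrt{-21585} = i \sqrt{21585}$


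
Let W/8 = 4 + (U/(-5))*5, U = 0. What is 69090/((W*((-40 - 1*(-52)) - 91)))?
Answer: -34545/1264 ≈ -27.330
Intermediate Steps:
W = 32 (W = 8*(4 + (0/(-5))*5) = 8*(4 + (0*(-1/5))*5) = 8*(4 + 0*5) = 8*(4 + 0) = 8*4 = 32)
69090/((W*((-40 - 1*(-52)) - 91))) = 69090/((32*((-40 - 1*(-52)) - 91))) = 69090/((32*((-40 + 52) - 91))) = 69090/((32*(12 - 91))) = 69090/((32*(-79))) = 69090/(-2528) = 69090*(-1/2528) = -34545/1264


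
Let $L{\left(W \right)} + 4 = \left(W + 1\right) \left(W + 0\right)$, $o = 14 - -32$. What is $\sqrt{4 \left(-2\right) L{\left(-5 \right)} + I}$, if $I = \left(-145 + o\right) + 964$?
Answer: $\sqrt{737} \approx 27.148$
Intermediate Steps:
$o = 46$ ($o = 14 + 32 = 46$)
$L{\left(W \right)} = -4 + W \left(1 + W\right)$ ($L{\left(W \right)} = -4 + \left(W + 1\right) \left(W + 0\right) = -4 + \left(1 + W\right) W = -4 + W \left(1 + W\right)$)
$I = 865$ ($I = \left(-145 + 46\right) + 964 = -99 + 964 = 865$)
$\sqrt{4 \left(-2\right) L{\left(-5 \right)} + I} = \sqrt{4 \left(-2\right) \left(-4 - 5 + \left(-5\right)^{2}\right) + 865} = \sqrt{- 8 \left(-4 - 5 + 25\right) + 865} = \sqrt{\left(-8\right) 16 + 865} = \sqrt{-128 + 865} = \sqrt{737}$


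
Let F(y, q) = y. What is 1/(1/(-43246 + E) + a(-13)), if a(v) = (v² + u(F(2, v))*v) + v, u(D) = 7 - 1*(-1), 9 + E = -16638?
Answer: 59893/3114435 ≈ 0.019231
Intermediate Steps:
E = -16647 (E = -9 - 16638 = -16647)
u(D) = 8 (u(D) = 7 + 1 = 8)
a(v) = v² + 9*v (a(v) = (v² + 8*v) + v = v² + 9*v)
1/(1/(-43246 + E) + a(-13)) = 1/(1/(-43246 - 16647) - 13*(9 - 13)) = 1/(1/(-59893) - 13*(-4)) = 1/(-1/59893 + 52) = 1/(3114435/59893) = 59893/3114435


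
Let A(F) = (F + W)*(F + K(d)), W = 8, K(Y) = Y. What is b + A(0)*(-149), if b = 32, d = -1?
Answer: 1224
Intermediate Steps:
A(F) = (-1 + F)*(8 + F) (A(F) = (F + 8)*(F - 1) = (8 + F)*(-1 + F) = (-1 + F)*(8 + F))
b + A(0)*(-149) = 32 + (-8 + 0² + 7*0)*(-149) = 32 + (-8 + 0 + 0)*(-149) = 32 - 8*(-149) = 32 + 1192 = 1224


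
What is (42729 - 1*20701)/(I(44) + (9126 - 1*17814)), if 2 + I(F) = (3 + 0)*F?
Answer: -11014/4279 ≈ -2.5740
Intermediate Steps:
I(F) = -2 + 3*F (I(F) = -2 + (3 + 0)*F = -2 + 3*F)
(42729 - 1*20701)/(I(44) + (9126 - 1*17814)) = (42729 - 1*20701)/((-2 + 3*44) + (9126 - 1*17814)) = (42729 - 20701)/((-2 + 132) + (9126 - 17814)) = 22028/(130 - 8688) = 22028/(-8558) = 22028*(-1/8558) = -11014/4279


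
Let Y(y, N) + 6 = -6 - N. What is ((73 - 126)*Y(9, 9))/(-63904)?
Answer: -1113/63904 ≈ -0.017417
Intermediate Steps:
Y(y, N) = -12 - N (Y(y, N) = -6 + (-6 - N) = -12 - N)
((73 - 126)*Y(9, 9))/(-63904) = ((73 - 126)*(-12 - 1*9))/(-63904) = -53*(-12 - 9)*(-1/63904) = -53*(-21)*(-1/63904) = 1113*(-1/63904) = -1113/63904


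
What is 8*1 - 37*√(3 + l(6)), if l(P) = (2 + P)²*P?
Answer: 8 - 111*√43 ≈ -719.88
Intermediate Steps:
l(P) = P*(2 + P)²
8*1 - 37*√(3 + l(6)) = 8*1 - 37*√(3 + 6*(2 + 6)²) = 8 - 37*√(3 + 6*8²) = 8 - 37*√(3 + 6*64) = 8 - 37*√(3 + 384) = 8 - 111*√43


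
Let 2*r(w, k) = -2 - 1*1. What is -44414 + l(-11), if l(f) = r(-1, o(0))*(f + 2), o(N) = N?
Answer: -88801/2 ≈ -44401.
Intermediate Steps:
r(w, k) = -3/2 (r(w, k) = (-2 - 1*1)/2 = (-2 - 1)/2 = (½)*(-3) = -3/2)
l(f) = -3 - 3*f/2 (l(f) = -3*(f + 2)/2 = -3*(2 + f)/2 = -3 - 3*f/2)
-44414 + l(-11) = -44414 + (-3 - 3/2*(-11)) = -44414 + (-3 + 33/2) = -44414 + 27/2 = -88801/2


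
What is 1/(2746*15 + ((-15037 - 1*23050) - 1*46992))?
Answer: -1/43889 ≈ -2.2785e-5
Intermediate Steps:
1/(2746*15 + ((-15037 - 1*23050) - 1*46992)) = 1/(41190 + ((-15037 - 23050) - 46992)) = 1/(41190 + (-38087 - 46992)) = 1/(41190 - 85079) = 1/(-43889) = -1/43889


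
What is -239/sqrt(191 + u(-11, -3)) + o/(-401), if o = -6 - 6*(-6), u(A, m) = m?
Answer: -30/401 - 239*sqrt(47)/94 ≈ -17.506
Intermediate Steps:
o = 30 (o = -6 + 36 = 30)
-239/sqrt(191 + u(-11, -3)) + o/(-401) = -239/sqrt(191 - 3) + 30/(-401) = -239*sqrt(47)/94 + 30*(-1/401) = -239*sqrt(47)/94 - 30/401 = -30/401 - 239*sqrt(47)/94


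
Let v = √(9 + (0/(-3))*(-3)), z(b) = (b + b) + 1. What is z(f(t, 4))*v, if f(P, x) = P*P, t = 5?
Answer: 153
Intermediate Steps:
f(P, x) = P²
z(b) = 1 + 2*b (z(b) = 2*b + 1 = 1 + 2*b)
v = 3 (v = √(9 + (0*(-⅓))*(-3)) = √(9 + 0*(-3)) = √(9 + 0) = √9 = 3)
z(f(t, 4))*v = (1 + 2*5²)*3 = (1 + 2*25)*3 = (1 + 50)*3 = 51*3 = 153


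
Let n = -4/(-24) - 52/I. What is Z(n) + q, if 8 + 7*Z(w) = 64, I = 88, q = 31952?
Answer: 31960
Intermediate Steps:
n = -14/33 (n = -4/(-24) - 52/88 = -4*(-1/24) - 52*1/88 = 1/6 - 13/22 = -14/33 ≈ -0.42424)
Z(w) = 8 (Z(w) = -8/7 + (1/7)*64 = -8/7 + 64/7 = 8)
Z(n) + q = 8 + 31952 = 31960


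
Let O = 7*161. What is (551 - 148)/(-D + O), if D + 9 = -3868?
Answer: 403/5004 ≈ 0.080536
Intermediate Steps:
D = -3877 (D = -9 - 3868 = -3877)
O = 1127
(551 - 148)/(-D + O) = (551 - 148)/(-1*(-3877) + 1127) = 403/(3877 + 1127) = 403/5004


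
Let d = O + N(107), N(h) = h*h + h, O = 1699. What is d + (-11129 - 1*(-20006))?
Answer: 22132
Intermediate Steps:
N(h) = h + h² (N(h) = h² + h = h + h²)
d = 13255 (d = 1699 + 107*(1 + 107) = 1699 + 107*108 = 1699 + 11556 = 13255)
d + (-11129 - 1*(-20006)) = 13255 + (-11129 - 1*(-20006)) = 13255 + (-11129 + 20006) = 13255 + 8877 = 22132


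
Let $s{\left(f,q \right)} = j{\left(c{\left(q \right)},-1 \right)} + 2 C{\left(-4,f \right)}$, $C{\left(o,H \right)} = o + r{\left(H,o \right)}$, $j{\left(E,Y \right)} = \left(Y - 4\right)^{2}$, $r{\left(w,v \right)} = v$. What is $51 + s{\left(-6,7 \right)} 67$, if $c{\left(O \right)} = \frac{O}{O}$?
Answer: $654$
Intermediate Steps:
$c{\left(O \right)} = 1$
$j{\left(E,Y \right)} = \left(-4 + Y\right)^{2}$
$C{\left(o,H \right)} = 2 o$ ($C{\left(o,H \right)} = o + o = 2 o$)
$s{\left(f,q \right)} = 9$ ($s{\left(f,q \right)} = \left(-4 - 1\right)^{2} + 2 \cdot 2 \left(-4\right) = \left(-5\right)^{2} + 2 \left(-8\right) = 25 - 16 = 9$)
$51 + s{\left(-6,7 \right)} 67 = 51 + 9 \cdot 67 = 51 + 603 = 654$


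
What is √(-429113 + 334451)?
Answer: 3*I*√10518 ≈ 307.67*I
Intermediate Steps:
√(-429113 + 334451) = √(-94662) = 3*I*√10518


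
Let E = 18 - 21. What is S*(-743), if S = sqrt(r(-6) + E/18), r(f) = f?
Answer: -743*I*sqrt(222)/6 ≈ -1845.1*I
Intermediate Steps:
E = -3
S = I*sqrt(222)/6 (S = sqrt(-6 - 3/18) = sqrt(-6 - 3*1/18) = sqrt(-6 - 1/6) = sqrt(-37/6) = I*sqrt(222)/6 ≈ 2.4833*I)
S*(-743) = (I*sqrt(222)/6)*(-743) = -743*I*sqrt(222)/6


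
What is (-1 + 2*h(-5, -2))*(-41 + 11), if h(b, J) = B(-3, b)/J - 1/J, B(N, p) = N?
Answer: -90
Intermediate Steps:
h(b, J) = -4/J (h(b, J) = -3/J - 1/J = -4/J)
(-1 + 2*h(-5, -2))*(-41 + 11) = (-1 + 2*(-4/(-2)))*(-41 + 11) = (-1 + 2*(-4*(-½)))*(-30) = (-1 + 2*2)*(-30) = (-1 + 4)*(-30) = 3*(-30) = -90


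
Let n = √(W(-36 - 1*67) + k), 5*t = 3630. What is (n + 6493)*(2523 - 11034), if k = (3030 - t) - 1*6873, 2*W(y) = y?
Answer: -55261923 - 8511*I*√18482/2 ≈ -5.5262e+7 - 5.7853e+5*I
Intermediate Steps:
t = 726 (t = (⅕)*3630 = 726)
W(y) = y/2
k = -4569 (k = (3030 - 1*726) - 1*6873 = (3030 - 726) - 6873 = 2304 - 6873 = -4569)
n = I*√18482/2 (n = √((-36 - 1*67)/2 - 4569) = √((-36 - 67)/2 - 4569) = √((½)*(-103) - 4569) = √(-103/2 - 4569) = √(-9241/2) = I*√18482/2 ≈ 67.974*I)
(n + 6493)*(2523 - 11034) = (I*√18482/2 + 6493)*(2523 - 11034) = (6493 + I*√18482/2)*(-8511) = -55261923 - 8511*I*√18482/2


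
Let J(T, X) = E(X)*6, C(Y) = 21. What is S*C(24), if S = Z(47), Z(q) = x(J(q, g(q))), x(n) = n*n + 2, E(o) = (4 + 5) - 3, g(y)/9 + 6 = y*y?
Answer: 27258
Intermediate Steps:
g(y) = -54 + 9*y² (g(y) = -54 + 9*(y*y) = -54 + 9*y²)
E(o) = 6 (E(o) = 9 - 3 = 6)
J(T, X) = 36 (J(T, X) = 6*6 = 36)
x(n) = 2 + n² (x(n) = n² + 2 = 2 + n²)
Z(q) = 1298 (Z(q) = 2 + 36² = 2 + 1296 = 1298)
S = 1298
S*C(24) = 1298*21 = 27258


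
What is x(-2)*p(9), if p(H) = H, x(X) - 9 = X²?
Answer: 117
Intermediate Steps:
x(X) = 9 + X²
x(-2)*p(9) = (9 + (-2)²)*9 = (9 + 4)*9 = 13*9 = 117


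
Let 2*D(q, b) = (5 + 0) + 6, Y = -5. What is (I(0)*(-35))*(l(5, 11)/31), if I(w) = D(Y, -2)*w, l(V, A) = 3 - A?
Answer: 0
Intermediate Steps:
D(q, b) = 11/2 (D(q, b) = ((5 + 0) + 6)/2 = (5 + 6)/2 = (½)*11 = 11/2)
I(w) = 11*w/2
(I(0)*(-35))*(l(5, 11)/31) = (((11/2)*0)*(-35))*((3 - 1*11)/31) = (0*(-35))*((3 - 11)*(1/31)) = 0*(-8*1/31) = 0*(-8/31) = 0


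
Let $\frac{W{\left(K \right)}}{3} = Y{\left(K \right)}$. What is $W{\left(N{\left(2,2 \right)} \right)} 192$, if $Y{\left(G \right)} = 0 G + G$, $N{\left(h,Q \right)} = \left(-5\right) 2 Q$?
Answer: $-11520$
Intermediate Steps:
$N{\left(h,Q \right)} = - 10 Q$
$Y{\left(G \right)} = G$ ($Y{\left(G \right)} = 0 + G = G$)
$W{\left(K \right)} = 3 K$
$W{\left(N{\left(2,2 \right)} \right)} 192 = 3 \left(\left(-10\right) 2\right) 192 = 3 \left(-20\right) 192 = \left(-60\right) 192 = -11520$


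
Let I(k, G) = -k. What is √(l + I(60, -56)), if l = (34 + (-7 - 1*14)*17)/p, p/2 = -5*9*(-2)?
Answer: 7*I*√1135/30 ≈ 7.8609*I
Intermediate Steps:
p = 180 (p = 2*(-5*9*(-2)) = 2*(-45*(-2)) = 2*90 = 180)
l = -323/180 (l = (34 + (-7 - 1*14)*17)/180 = (34 + (-7 - 14)*17)*(1/180) = (34 - 21*17)*(1/180) = (34 - 357)*(1/180) = -323*1/180 = -323/180 ≈ -1.7944)
√(l + I(60, -56)) = √(-323/180 - 1*60) = √(-323/180 - 60) = √(-11123/180) = 7*I*√1135/30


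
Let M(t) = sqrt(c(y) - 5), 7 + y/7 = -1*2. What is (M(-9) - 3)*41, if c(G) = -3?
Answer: -123 + 82*I*sqrt(2) ≈ -123.0 + 115.97*I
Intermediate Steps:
y = -63 (y = -49 + 7*(-1*2) = -49 + 7*(-2) = -49 - 14 = -63)
M(t) = 2*I*sqrt(2) (M(t) = sqrt(-3 - 5) = sqrt(-8) = 2*I*sqrt(2))
(M(-9) - 3)*41 = (2*I*sqrt(2) - 3)*41 = (-3 + 2*I*sqrt(2))*41 = -123 + 82*I*sqrt(2)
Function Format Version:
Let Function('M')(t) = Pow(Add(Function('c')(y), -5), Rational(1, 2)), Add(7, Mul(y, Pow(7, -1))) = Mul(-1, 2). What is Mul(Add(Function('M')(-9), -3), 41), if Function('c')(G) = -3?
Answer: Add(-123, Mul(82, I, Pow(2, Rational(1, 2)))) ≈ Add(-123.00, Mul(115.97, I))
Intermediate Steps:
y = -63 (y = Add(-49, Mul(7, Mul(-1, 2))) = Add(-49, Mul(7, -2)) = Add(-49, -14) = -63)
Function('M')(t) = Mul(2, I, Pow(2, Rational(1, 2))) (Function('M')(t) = Pow(Add(-3, -5), Rational(1, 2)) = Pow(-8, Rational(1, 2)) = Mul(2, I, Pow(2, Rational(1, 2))))
Mul(Add(Function('M')(-9), -3), 41) = Mul(Add(Mul(2, I, Pow(2, Rational(1, 2))), -3), 41) = Mul(Add(-3, Mul(2, I, Pow(2, Rational(1, 2)))), 41) = Add(-123, Mul(82, I, Pow(2, Rational(1, 2))))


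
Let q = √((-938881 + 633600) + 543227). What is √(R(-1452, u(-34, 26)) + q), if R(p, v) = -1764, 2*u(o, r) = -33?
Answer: √(-1764 + √237946) ≈ 35.724*I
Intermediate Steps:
u(o, r) = -33/2 (u(o, r) = (½)*(-33) = -33/2)
q = √237946 (q = √(-305281 + 543227) = √237946 ≈ 487.80)
√(R(-1452, u(-34, 26)) + q) = √(-1764 + √237946)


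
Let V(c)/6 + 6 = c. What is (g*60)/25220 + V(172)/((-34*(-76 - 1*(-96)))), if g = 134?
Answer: -245649/214370 ≈ -1.1459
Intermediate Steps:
V(c) = -36 + 6*c
(g*60)/25220 + V(172)/((-34*(-76 - 1*(-96)))) = (134*60)/25220 + (-36 + 6*172)/((-34*(-76 - 1*(-96)))) = 8040*(1/25220) + (-36 + 1032)/((-34*(-76 + 96))) = 402/1261 + 996/((-34*20)) = 402/1261 + 996/(-680) = 402/1261 + 996*(-1/680) = 402/1261 - 249/170 = -245649/214370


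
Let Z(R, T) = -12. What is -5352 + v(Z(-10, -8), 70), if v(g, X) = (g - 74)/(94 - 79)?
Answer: -80366/15 ≈ -5357.7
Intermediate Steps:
v(g, X) = -74/15 + g/15 (v(g, X) = (-74 + g)/15 = (-74 + g)*(1/15) = -74/15 + g/15)
-5352 + v(Z(-10, -8), 70) = -5352 + (-74/15 + (1/15)*(-12)) = -5352 + (-74/15 - ⅘) = -5352 - 86/15 = -80366/15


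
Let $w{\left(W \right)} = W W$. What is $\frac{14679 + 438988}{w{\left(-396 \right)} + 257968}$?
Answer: $\frac{453667}{414784} \approx 1.0937$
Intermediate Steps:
$w{\left(W \right)} = W^{2}$
$\frac{14679 + 438988}{w{\left(-396 \right)} + 257968} = \frac{14679 + 438988}{\left(-396\right)^{2} + 257968} = \frac{453667}{156816 + 257968} = \frac{453667}{414784}$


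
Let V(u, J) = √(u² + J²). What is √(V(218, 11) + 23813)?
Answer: √(23813 + √47645) ≈ 155.02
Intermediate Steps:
V(u, J) = √(J² + u²)
√(V(218, 11) + 23813) = √(√(11² + 218²) + 23813) = √(√(121 + 47524) + 23813) = √(√47645 + 23813) = √(23813 + √47645)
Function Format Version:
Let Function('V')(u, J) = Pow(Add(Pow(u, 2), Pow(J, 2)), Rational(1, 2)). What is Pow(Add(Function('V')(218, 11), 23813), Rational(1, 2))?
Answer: Pow(Add(23813, Pow(47645, Rational(1, 2))), Rational(1, 2)) ≈ 155.02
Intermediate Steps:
Function('V')(u, J) = Pow(Add(Pow(J, 2), Pow(u, 2)), Rational(1, 2))
Pow(Add(Function('V')(218, 11), 23813), Rational(1, 2)) = Pow(Add(Pow(Add(Pow(11, 2), Pow(218, 2)), Rational(1, 2)), 23813), Rational(1, 2)) = Pow(Add(Pow(Add(121, 47524), Rational(1, 2)), 23813), Rational(1, 2)) = Pow(Add(Pow(47645, Rational(1, 2)), 23813), Rational(1, 2)) = Pow(Add(23813, Pow(47645, Rational(1, 2))), Rational(1, 2))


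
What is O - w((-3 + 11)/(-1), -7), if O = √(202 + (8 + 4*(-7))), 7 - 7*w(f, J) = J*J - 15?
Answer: 27/7 + √182 ≈ 17.348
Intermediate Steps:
w(f, J) = 22/7 - J²/7 (w(f, J) = 1 - (J*J - 15)/7 = 1 - (J² - 15)/7 = 1 - (-15 + J²)/7 = 1 + (15/7 - J²/7) = 22/7 - J²/7)
O = √182 (O = √(202 + (8 - 28)) = √(202 - 20) = √182 ≈ 13.491)
O - w((-3 + 11)/(-1), -7) = √182 - (22/7 - ⅐*(-7)²) = √182 - (22/7 - ⅐*49) = √182 - (22/7 - 7) = √182 - 1*(-27/7) = √182 + 27/7 = 27/7 + √182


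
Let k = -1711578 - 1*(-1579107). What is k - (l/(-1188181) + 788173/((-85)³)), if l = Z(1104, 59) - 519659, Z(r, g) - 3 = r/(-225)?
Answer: -17058064604001418/128769115875 ≈ -1.3247e+5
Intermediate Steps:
Z(r, g) = 3 - r/225 (Z(r, g) = 3 + r/(-225) = 3 + r*(-1/225) = 3 - r/225)
l = -38974568/75 (l = (3 - 1/225*1104) - 519659 = (3 - 368/75) - 519659 = -143/75 - 519659 = -38974568/75 ≈ -5.1966e+5)
k = -132471 (k = -1711578 + 1579107 = -132471)
k - (l/(-1188181) + 788173/((-85)³)) = -132471 - (-38974568/75/(-1188181) + 788173/((-85)³)) = -132471 - (-38974568/75*(-1/1188181) + 788173/(-614125)) = -132471 - (38974568/89113575 + 788173*(-1/614125)) = -132471 - (38974568/89113575 - 788173/614125) = -132471 - 1*(-108945075707/128769115875) = -132471 + 108945075707/128769115875 = -17058064604001418/128769115875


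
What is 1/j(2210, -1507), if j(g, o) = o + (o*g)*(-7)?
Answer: 1/23311783 ≈ 4.2897e-8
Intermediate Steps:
j(g, o) = o - 7*g*o (j(g, o) = o + (g*o)*(-7) = o - 7*g*o)
1/j(2210, -1507) = 1/(-1507*(1 - 7*2210)) = 1/(-1507*(1 - 15470)) = 1/(-1507*(-15469)) = 1/23311783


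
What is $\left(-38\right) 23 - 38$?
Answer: $-912$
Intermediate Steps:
$\left(-38\right) 23 - 38 = -874 - 38 = -912$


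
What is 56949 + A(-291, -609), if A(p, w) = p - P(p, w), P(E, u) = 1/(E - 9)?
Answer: 16997401/300 ≈ 56658.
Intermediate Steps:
P(E, u) = 1/(-9 + E)
A(p, w) = p - 1/(-9 + p)
56949 + A(-291, -609) = 56949 + (-1 - 291*(-9 - 291))/(-9 - 291) = 56949 + (-1 - 291*(-300))/(-300) = 56949 - (-1 + 87300)/300 = 56949 - 1/300*87299 = 56949 - 87299/300 = 16997401/300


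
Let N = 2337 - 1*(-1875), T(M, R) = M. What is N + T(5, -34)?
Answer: 4217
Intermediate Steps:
N = 4212 (N = 2337 + 1875 = 4212)
N + T(5, -34) = 4212 + 5 = 4217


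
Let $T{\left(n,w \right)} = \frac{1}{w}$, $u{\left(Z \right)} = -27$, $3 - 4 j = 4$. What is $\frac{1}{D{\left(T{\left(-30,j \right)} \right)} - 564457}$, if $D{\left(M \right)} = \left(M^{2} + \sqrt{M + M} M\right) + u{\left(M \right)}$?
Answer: $\frac{i}{4 \left(- 141117 i + 2 \sqrt{2}\right)} \approx -1.7716 \cdot 10^{-6} + 3.5508 \cdot 10^{-11} i$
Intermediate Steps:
$j = - \frac{1}{4}$ ($j = \frac{3}{4} - 1 = - \frac{1}{4} \approx -0.25$)
$D{\left(M \right)} = -27 + M^{2} + \sqrt{2} M^{\frac{3}{2}}$ ($D{\left(M \right)} = \left(M^{2} + \sqrt{M + M} M\right) - 27 = \left(M^{2} + \sqrt{2 M} M\right) - 27 = \left(M^{2} + \sqrt{2} \sqrt{M} M\right) - 27 = \left(M^{2} + \sqrt{2} M^{\frac{3}{2}}\right) - 27 = -27 + M^{2} + \sqrt{2} M^{\frac{3}{2}}$)
$\frac{1}{D{\left(T{\left(-30,j \right)} \right)} - 564457} = \frac{1}{\left(-27 + \left(\frac{1}{- \frac{1}{4}}\right)^{2} + \sqrt{2} \left(\frac{1}{- \frac{1}{4}}\right)^{\frac{3}{2}}\right) - 564457} = \frac{1}{\left(-27 + \left(-4\right)^{2} + \sqrt{2} \left(-4\right)^{\frac{3}{2}}\right) - 564457} = \frac{1}{\left(-27 + 16 + \sqrt{2} \left(- 8 i\right)\right) - 564457} = \frac{1}{\left(-27 + 16 - 8 i \sqrt{2}\right) - 564457} = \frac{1}{\left(-11 - 8 i \sqrt{2}\right) - 564457} = \frac{1}{-564468 - 8 i \sqrt{2}}$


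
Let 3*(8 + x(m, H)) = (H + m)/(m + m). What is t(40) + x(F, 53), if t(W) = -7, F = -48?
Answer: -4325/288 ≈ -15.017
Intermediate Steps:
x(m, H) = -8 + (H + m)/(6*m) (x(m, H) = -8 + ((H + m)/(m + m))/3 = -8 + ((H + m)/((2*m)))/3 = -8 + ((H + m)*(1/(2*m)))/3 = -8 + ((H + m)/(2*m))/3 = -8 + (H + m)/(6*m))
t(40) + x(F, 53) = -7 + (1/6)*(53 - 47*(-48))/(-48) = -7 + (1/6)*(-1/48)*(53 + 2256) = -7 + (1/6)*(-1/48)*2309 = -7 - 2309/288 = -4325/288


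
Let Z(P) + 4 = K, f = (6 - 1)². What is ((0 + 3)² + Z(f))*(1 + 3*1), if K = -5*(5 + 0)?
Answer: -80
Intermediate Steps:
K = -25 (K = -5*5 = -25)
f = 25 (f = 5² = 25)
Z(P) = -29 (Z(P) = -4 - 25 = -29)
((0 + 3)² + Z(f))*(1 + 3*1) = ((0 + 3)² - 29)*(1 + 3*1) = (3² - 29)*(1 + 3) = (9 - 29)*4 = -20*4 = -80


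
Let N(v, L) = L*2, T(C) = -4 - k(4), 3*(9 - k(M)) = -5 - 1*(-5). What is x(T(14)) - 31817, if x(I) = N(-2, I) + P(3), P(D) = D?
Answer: -31840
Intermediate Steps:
k(M) = 9 (k(M) = 9 - (-5 - 1*(-5))/3 = 9 - (-5 + 5)/3 = 9 - ⅓*0 = 9 + 0 = 9)
T(C) = -13 (T(C) = -4 - 1*9 = -4 - 9 = -13)
N(v, L) = 2*L
x(I) = 3 + 2*I (x(I) = 2*I + 3 = 3 + 2*I)
x(T(14)) - 31817 = (3 + 2*(-13)) - 31817 = (3 - 26) - 31817 = -23 - 31817 = -31840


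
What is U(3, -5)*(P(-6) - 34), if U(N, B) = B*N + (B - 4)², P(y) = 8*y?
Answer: -5412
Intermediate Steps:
U(N, B) = (-4 + B)² + B*N (U(N, B) = B*N + (-4 + B)² = (-4 + B)² + B*N)
U(3, -5)*(P(-6) - 34) = ((-4 - 5)² - 5*3)*(8*(-6) - 34) = ((-9)² - 15)*(-48 - 34) = (81 - 15)*(-82) = 66*(-82) = -5412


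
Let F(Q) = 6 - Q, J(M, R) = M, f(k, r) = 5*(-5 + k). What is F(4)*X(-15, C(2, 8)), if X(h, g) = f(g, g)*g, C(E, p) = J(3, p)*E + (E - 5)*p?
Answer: 4140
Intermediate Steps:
f(k, r) = -25 + 5*k
C(E, p) = 3*E + p*(-5 + E) (C(E, p) = 3*E + (E - 5)*p = 3*E + (-5 + E)*p = 3*E + p*(-5 + E))
X(h, g) = g*(-25 + 5*g) (X(h, g) = (-25 + 5*g)*g = g*(-25 + 5*g))
F(4)*X(-15, C(2, 8)) = (6 - 1*4)*(5*(-5*8 + 3*2 + 2*8)*(-5 + (-5*8 + 3*2 + 2*8))) = (6 - 4)*(5*(-40 + 6 + 16)*(-5 + (-40 + 6 + 16))) = 2*(5*(-18)*(-5 - 18)) = 2*(5*(-18)*(-23)) = 2*2070 = 4140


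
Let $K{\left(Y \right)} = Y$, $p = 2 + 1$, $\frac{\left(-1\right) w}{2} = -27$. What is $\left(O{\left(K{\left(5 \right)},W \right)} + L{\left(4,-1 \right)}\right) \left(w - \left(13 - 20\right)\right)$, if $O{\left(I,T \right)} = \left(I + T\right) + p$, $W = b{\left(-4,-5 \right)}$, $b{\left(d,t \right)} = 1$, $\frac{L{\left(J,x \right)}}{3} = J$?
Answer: $1281$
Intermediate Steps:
$w = 54$ ($w = \left(-2\right) \left(-27\right) = 54$)
$L{\left(J,x \right)} = 3 J$
$p = 3$
$W = 1$
$O{\left(I,T \right)} = 3 + I + T$ ($O{\left(I,T \right)} = \left(I + T\right) + 3 = 3 + I + T$)
$\left(O{\left(K{\left(5 \right)},W \right)} + L{\left(4,-1 \right)}\right) \left(w - \left(13 - 20\right)\right) = \left(\left(3 + 5 + 1\right) + 3 \cdot 4\right) \left(54 - \left(13 - 20\right)\right) = \left(9 + 12\right) \left(54 - -7\right) = 21 \left(54 + 7\right) = 21 \cdot 61 = 1281$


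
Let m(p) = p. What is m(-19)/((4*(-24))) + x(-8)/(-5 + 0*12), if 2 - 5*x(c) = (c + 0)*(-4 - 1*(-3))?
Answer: 1051/2400 ≈ 0.43792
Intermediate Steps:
x(c) = 2/5 + c/5 (x(c) = 2/5 - (c + 0)*(-4 - 1*(-3))/5 = 2/5 - c*(-4 + 3)/5 = 2/5 - c*(-1)/5 = 2/5 - (-1)*c/5 = 2/5 + c/5)
m(-19)/((4*(-24))) + x(-8)/(-5 + 0*12) = -19/(4*(-24)) + (2/5 + (1/5)*(-8))/(-5 + 0*12) = -19/(-96) + (2/5 - 8/5)/(-5 + 0) = -19*(-1/96) - 6/5/(-5) = 19/96 - 6/5*(-1/5) = 19/96 + 6/25 = 1051/2400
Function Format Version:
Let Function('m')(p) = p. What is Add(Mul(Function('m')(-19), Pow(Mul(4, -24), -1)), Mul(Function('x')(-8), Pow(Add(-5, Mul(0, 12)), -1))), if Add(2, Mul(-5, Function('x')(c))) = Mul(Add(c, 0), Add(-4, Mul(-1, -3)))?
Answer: Rational(1051, 2400) ≈ 0.43792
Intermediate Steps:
Function('x')(c) = Add(Rational(2, 5), Mul(Rational(1, 5), c)) (Function('x')(c) = Add(Rational(2, 5), Mul(Rational(-1, 5), Mul(Add(c, 0), Add(-4, Mul(-1, -3))))) = Add(Rational(2, 5), Mul(Rational(-1, 5), Mul(c, Add(-4, 3)))) = Add(Rational(2, 5), Mul(Rational(-1, 5), Mul(c, -1))) = Add(Rational(2, 5), Mul(Rational(-1, 5), Mul(-1, c))) = Add(Rational(2, 5), Mul(Rational(1, 5), c)))
Add(Mul(Function('m')(-19), Pow(Mul(4, -24), -1)), Mul(Function('x')(-8), Pow(Add(-5, Mul(0, 12)), -1))) = Add(Mul(-19, Pow(Mul(4, -24), -1)), Mul(Add(Rational(2, 5), Mul(Rational(1, 5), -8)), Pow(Add(-5, Mul(0, 12)), -1))) = Add(Mul(-19, Pow(-96, -1)), Mul(Add(Rational(2, 5), Rational(-8, 5)), Pow(Add(-5, 0), -1))) = Add(Mul(-19, Rational(-1, 96)), Mul(Rational(-6, 5), Pow(-5, -1))) = Add(Rational(19, 96), Mul(Rational(-6, 5), Rational(-1, 5))) = Add(Rational(19, 96), Rational(6, 25)) = Rational(1051, 2400)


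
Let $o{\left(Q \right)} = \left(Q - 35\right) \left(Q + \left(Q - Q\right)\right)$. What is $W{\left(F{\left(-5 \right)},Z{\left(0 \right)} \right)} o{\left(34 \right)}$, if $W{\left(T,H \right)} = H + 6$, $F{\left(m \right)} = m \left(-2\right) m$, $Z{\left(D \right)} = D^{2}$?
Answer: $-204$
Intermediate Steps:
$F{\left(m \right)} = - 2 m^{2}$ ($F{\left(m \right)} = - 2 m m = - 2 m^{2}$)
$o{\left(Q \right)} = Q \left(-35 + Q\right)$ ($o{\left(Q \right)} = \left(-35 + Q\right) \left(Q + 0\right) = \left(-35 + Q\right) Q = Q \left(-35 + Q\right)$)
$W{\left(T,H \right)} = 6 + H$
$W{\left(F{\left(-5 \right)},Z{\left(0 \right)} \right)} o{\left(34 \right)} = \left(6 + 0^{2}\right) 34 \left(-35 + 34\right) = \left(6 + 0\right) 34 \left(-1\right) = 6 \left(-34\right) = -204$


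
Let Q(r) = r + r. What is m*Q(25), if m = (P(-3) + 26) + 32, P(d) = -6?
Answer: 2600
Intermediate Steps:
Q(r) = 2*r
m = 52 (m = (-6 + 26) + 32 = 20 + 32 = 52)
m*Q(25) = 52*(2*25) = 52*50 = 2600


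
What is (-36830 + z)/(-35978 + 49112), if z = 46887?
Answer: 10057/13134 ≈ 0.76572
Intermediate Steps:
(-36830 + z)/(-35978 + 49112) = (-36830 + 46887)/(-35978 + 49112) = 10057/13134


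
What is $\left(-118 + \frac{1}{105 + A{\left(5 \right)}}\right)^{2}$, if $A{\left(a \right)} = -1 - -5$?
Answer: $\frac{165405321}{11881} \approx 13922.0$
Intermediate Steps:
$A{\left(a \right)} = 4$ ($A{\left(a \right)} = -1 + 5 = 4$)
$\left(-118 + \frac{1}{105 + A{\left(5 \right)}}\right)^{2} = \left(-118 + \frac{1}{105 + 4}\right)^{2} = \left(-118 + \frac{1}{109}\right)^{2} = \left(- \frac{12861}{109}\right)^{2} = \frac{165405321}{11881}$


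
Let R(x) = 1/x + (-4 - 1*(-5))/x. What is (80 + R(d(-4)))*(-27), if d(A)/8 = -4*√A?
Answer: -2160 - 27*I/32 ≈ -2160.0 - 0.84375*I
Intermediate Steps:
d(A) = -32*√A (d(A) = 8*(-4*√A) = -32*√A)
R(x) = 2/x (R(x) = 1/x + (-4 + 5)/x = 1/x + 1/x = 2/x)
(80 + R(d(-4)))*(-27) = (80 + 2/((-64*I)))*(-27) = (80 + 2*(I/64))*(-27) = (80 + I/32)*(-27) = -2160 - 27*I/32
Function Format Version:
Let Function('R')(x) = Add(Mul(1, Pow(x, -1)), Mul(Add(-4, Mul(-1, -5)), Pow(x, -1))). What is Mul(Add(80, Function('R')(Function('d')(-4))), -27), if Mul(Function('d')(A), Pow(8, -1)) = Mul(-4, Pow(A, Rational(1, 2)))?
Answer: Add(-2160, Mul(Rational(-27, 32), I)) ≈ Add(-2160.0, Mul(-0.84375, I))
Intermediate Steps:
Function('d')(A) = Mul(-32, Pow(A, Rational(1, 2))) (Function('d')(A) = Mul(8, Mul(-4, Pow(A, Rational(1, 2)))) = Mul(-32, Pow(A, Rational(1, 2))))
Function('R')(x) = Mul(2, Pow(x, -1)) (Function('R')(x) = Add(Pow(x, -1), Mul(Add(-4, 5), Pow(x, -1))) = Add(Pow(x, -1), Mul(1, Pow(x, -1))) = Add(Pow(x, -1), Pow(x, -1)) = Mul(2, Pow(x, -1)))
Mul(Add(80, Function('R')(Function('d')(-4))), -27) = Mul(Add(80, Mul(2, Pow(Mul(-32, Pow(-4, Rational(1, 2))), -1))), -27) = Mul(Add(80, Mul(2, Pow(Mul(-32, Mul(2, I)), -1))), -27) = Mul(Add(80, Mul(2, Pow(Mul(-64, I), -1))), -27) = Mul(Add(80, Mul(2, Mul(Rational(1, 64), I))), -27) = Mul(Add(80, Mul(Rational(1, 32), I)), -27) = Add(-2160, Mul(Rational(-27, 32), I))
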